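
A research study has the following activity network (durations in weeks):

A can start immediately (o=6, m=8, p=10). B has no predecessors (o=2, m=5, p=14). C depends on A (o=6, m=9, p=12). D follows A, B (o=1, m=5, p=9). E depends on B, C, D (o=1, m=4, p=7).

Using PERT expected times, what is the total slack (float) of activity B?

te_A = (6 + 4·8 + 10)/6 = 48/6 = 8
te_B = (2 + 4·5 + 14)/6 = 36/6 = 6
te_C = (6 + 4·9 + 12)/6 = 54/6 = 9
te_D = (1 + 4·5 + 9)/6 = 30/6 = 5
te_E = (1 + 4·4 + 7)/6 = 24/6 = 4

Forward pass:
ES_A = 0; EF_A = 8
ES_B = 0; EF_B = 6
ES_C = 8; EF_C = 8+9 = 17
ES_D = max(EF_A=8, EF_B=6) = 8; EF_D = 8+5 = 13
ES_E = max(EF_B=6, EF_C=17, EF_D=13) = 17; EF_E = 17+4 = 21
Expected project duration μ = 21 weeks. Critical path: A → C → E.

Backward pass:
LF_E = 21; LS_E = 21−4 = 17
LF_D = LS_E = 17; LS_D = 17−5 = 12
LF_C = LS_E = 17; LS_C = 17−9 = 8
LF_B = min(LS_D=12, LS_E=17) = 12; LS_B = 12−6 = 6
LF_A = min(LS_C=8, LS_D=12) = 8; LS_A = 8−8 = 0
Slack_B = LS_B − ES_B = 6 − 0 = 6

6 weeks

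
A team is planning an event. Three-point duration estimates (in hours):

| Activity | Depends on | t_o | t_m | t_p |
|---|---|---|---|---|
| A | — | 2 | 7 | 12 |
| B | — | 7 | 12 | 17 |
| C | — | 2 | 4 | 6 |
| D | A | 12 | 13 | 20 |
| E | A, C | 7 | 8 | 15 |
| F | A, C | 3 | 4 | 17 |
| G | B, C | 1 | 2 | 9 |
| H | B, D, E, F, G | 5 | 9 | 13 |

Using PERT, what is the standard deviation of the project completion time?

2.52 hours

te_A = (2 + 4·7 + 12)/6 = 42/6 = 7; σ²_A = ((12−2)/6)² = 2.778
te_B = (7 + 4·12 + 17)/6 = 72/6 = 12; σ²_B = ((17−7)/6)² = 2.778
te_C = (2 + 4·4 + 6)/6 = 24/6 = 4; σ²_C = ((6−2)/6)² = 0.444
te_D = (12 + 4·13 + 20)/6 = 84/6 = 14; σ²_D = ((20−12)/6)² = 1.778
te_E = (7 + 4·8 + 15)/6 = 54/6 = 9; σ²_E = ((15−7)/6)² = 1.778
te_F = (3 + 4·4 + 17)/6 = 36/6 = 6; σ²_F = ((17−3)/6)² = 5.444
te_G = (1 + 4·2 + 9)/6 = 18/6 = 3; σ²_G = ((9−1)/6)² = 1.778
te_H = (5 + 4·9 + 13)/6 = 54/6 = 9; σ²_H = ((13−5)/6)² = 1.778

Forward pass:
ES_A = 0; EF_A = 7
ES_B = 0; EF_B = 12
ES_C = 0; EF_C = 4
ES_D = 7; EF_D = 7+14 = 21
ES_E = max(EF_A=7, EF_C=4) = 7; EF_E = 7+9 = 16
ES_F = max(EF_A=7, EF_C=4) = 7; EF_F = 7+6 = 13
ES_G = max(EF_B=12, EF_C=4) = 12; EF_G = 12+3 = 15
ES_H = max(EF_B=12, EF_D=21, EF_E=16, EF_F=13, EF_G=15) = 21; EF_H = 21+9 = 30
Expected project duration μ = 30 hours. Critical path: A → D → H.

Variance along critical path = 2.778 + 1.778 + 1.778 = 6.333
σ = √6.333 = 2.517 hours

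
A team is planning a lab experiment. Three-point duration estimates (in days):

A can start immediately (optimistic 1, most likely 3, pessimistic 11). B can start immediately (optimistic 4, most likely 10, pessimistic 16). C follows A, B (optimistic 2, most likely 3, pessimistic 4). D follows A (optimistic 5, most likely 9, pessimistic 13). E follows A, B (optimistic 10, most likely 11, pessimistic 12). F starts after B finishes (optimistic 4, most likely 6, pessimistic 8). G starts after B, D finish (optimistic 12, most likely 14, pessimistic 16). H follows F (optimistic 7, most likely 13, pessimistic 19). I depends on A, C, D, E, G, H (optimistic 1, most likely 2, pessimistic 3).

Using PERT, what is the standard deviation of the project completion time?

2.92 days

te_A = (1 + 4·3 + 11)/6 = 24/6 = 4; σ²_A = ((11−1)/6)² = 2.778
te_B = (4 + 4·10 + 16)/6 = 60/6 = 10; σ²_B = ((16−4)/6)² = 4.000
te_C = (2 + 4·3 + 4)/6 = 18/6 = 3; σ²_C = ((4−2)/6)² = 0.111
te_D = (5 + 4·9 + 13)/6 = 54/6 = 9; σ²_D = ((13−5)/6)² = 1.778
te_E = (10 + 4·11 + 12)/6 = 66/6 = 11; σ²_E = ((12−10)/6)² = 0.111
te_F = (4 + 4·6 + 8)/6 = 36/6 = 6; σ²_F = ((8−4)/6)² = 0.444
te_G = (12 + 4·14 + 16)/6 = 84/6 = 14; σ²_G = ((16−12)/6)² = 0.444
te_H = (7 + 4·13 + 19)/6 = 78/6 = 13; σ²_H = ((19−7)/6)² = 4.000
te_I = (1 + 4·2 + 3)/6 = 12/6 = 2; σ²_I = ((3−1)/6)² = 0.111

Forward pass:
ES_A = 0; EF_A = 4
ES_B = 0; EF_B = 10
ES_C = max(EF_A=4, EF_B=10) = 10; EF_C = 10+3 = 13
ES_D = 4; EF_D = 4+9 = 13
ES_E = max(EF_A=4, EF_B=10) = 10; EF_E = 10+11 = 21
ES_F = 10; EF_F = 10+6 = 16
ES_G = max(EF_B=10, EF_D=13) = 13; EF_G = 13+14 = 27
ES_H = 16; EF_H = 16+13 = 29
ES_I = max(EF_A=4, EF_C=13, EF_D=13, EF_E=21, EF_G=27, EF_H=29) = 29; EF_I = 29+2 = 31
Expected project duration μ = 31 days. Critical path: B → F → H → I.

Variance along critical path = 4.000 + 0.444 + 4.000 + 0.111 = 8.556
σ = √8.556 = 2.925 days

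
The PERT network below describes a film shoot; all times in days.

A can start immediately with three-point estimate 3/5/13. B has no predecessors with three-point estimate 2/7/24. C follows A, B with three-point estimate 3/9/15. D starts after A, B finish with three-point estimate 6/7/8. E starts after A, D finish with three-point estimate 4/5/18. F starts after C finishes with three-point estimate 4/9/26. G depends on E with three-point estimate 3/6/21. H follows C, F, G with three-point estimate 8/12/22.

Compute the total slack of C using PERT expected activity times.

te_A = (3 + 4·5 + 13)/6 = 36/6 = 6
te_B = (2 + 4·7 + 24)/6 = 54/6 = 9
te_C = (3 + 4·9 + 15)/6 = 54/6 = 9
te_D = (6 + 4·7 + 8)/6 = 42/6 = 7
te_E = (4 + 4·5 + 18)/6 = 42/6 = 7
te_F = (4 + 4·9 + 26)/6 = 66/6 = 11
te_G = (3 + 4·6 + 21)/6 = 48/6 = 8
te_H = (8 + 4·12 + 22)/6 = 78/6 = 13

Forward pass:
ES_A = 0; EF_A = 6
ES_B = 0; EF_B = 9
ES_C = max(EF_A=6, EF_B=9) = 9; EF_C = 9+9 = 18
ES_D = max(EF_A=6, EF_B=9) = 9; EF_D = 9+7 = 16
ES_E = max(EF_A=6, EF_D=16) = 16; EF_E = 16+7 = 23
ES_F = 18; EF_F = 18+11 = 29
ES_G = 23; EF_G = 23+8 = 31
ES_H = max(EF_C=18, EF_F=29, EF_G=31) = 31; EF_H = 31+13 = 44
Expected project duration μ = 44 days. Critical path: B → D → E → G → H.

Backward pass:
LF_H = 44; LS_H = 44−13 = 31
LF_G = LS_H = 31; LS_G = 31−8 = 23
LF_F = LS_H = 31; LS_F = 31−11 = 20
LF_E = LS_G = 23; LS_E = 23−7 = 16
LF_D = LS_E = 16; LS_D = 16−7 = 9
LF_C = min(LS_F=20, LS_H=31) = 20; LS_C = 20−9 = 11
LF_B = min(LS_C=11, LS_D=9) = 9; LS_B = 9−9 = 0
LF_A = min(LS_C=11, LS_D=9, LS_E=16) = 9; LS_A = 9−6 = 3
Slack_C = LS_C − ES_C = 11 − 9 = 2

2 days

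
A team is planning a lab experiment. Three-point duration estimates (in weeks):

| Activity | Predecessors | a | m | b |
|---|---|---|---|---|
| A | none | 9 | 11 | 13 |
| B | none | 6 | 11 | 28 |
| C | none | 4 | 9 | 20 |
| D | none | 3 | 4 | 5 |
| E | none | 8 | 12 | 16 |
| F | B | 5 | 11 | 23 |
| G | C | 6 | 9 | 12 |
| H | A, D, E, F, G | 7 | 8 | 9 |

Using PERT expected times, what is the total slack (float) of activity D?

te_A = (9 + 4·11 + 13)/6 = 66/6 = 11
te_B = (6 + 4·11 + 28)/6 = 78/6 = 13
te_C = (4 + 4·9 + 20)/6 = 60/6 = 10
te_D = (3 + 4·4 + 5)/6 = 24/6 = 4
te_E = (8 + 4·12 + 16)/6 = 72/6 = 12
te_F = (5 + 4·11 + 23)/6 = 72/6 = 12
te_G = (6 + 4·9 + 12)/6 = 54/6 = 9
te_H = (7 + 4·8 + 9)/6 = 48/6 = 8

Forward pass:
ES_A = 0; EF_A = 11
ES_B = 0; EF_B = 13
ES_C = 0; EF_C = 10
ES_D = 0; EF_D = 4
ES_E = 0; EF_E = 12
ES_F = 13; EF_F = 13+12 = 25
ES_G = 10; EF_G = 10+9 = 19
ES_H = max(EF_A=11, EF_D=4, EF_E=12, EF_F=25, EF_G=19) = 25; EF_H = 25+8 = 33
Expected project duration μ = 33 weeks. Critical path: B → F → H.

Backward pass:
LF_H = 33; LS_H = 33−8 = 25
LF_G = LS_H = 25; LS_G = 25−9 = 16
LF_F = LS_H = 25; LS_F = 25−12 = 13
LF_E = LS_H = 25; LS_E = 25−12 = 13
LF_D = LS_H = 25; LS_D = 25−4 = 21
LF_C = LS_G = 16; LS_C = 16−10 = 6
LF_B = LS_F = 13; LS_B = 13−13 = 0
LF_A = LS_H = 25; LS_A = 25−11 = 14
Slack_D = LS_D − ES_D = 21 − 0 = 21

21 weeks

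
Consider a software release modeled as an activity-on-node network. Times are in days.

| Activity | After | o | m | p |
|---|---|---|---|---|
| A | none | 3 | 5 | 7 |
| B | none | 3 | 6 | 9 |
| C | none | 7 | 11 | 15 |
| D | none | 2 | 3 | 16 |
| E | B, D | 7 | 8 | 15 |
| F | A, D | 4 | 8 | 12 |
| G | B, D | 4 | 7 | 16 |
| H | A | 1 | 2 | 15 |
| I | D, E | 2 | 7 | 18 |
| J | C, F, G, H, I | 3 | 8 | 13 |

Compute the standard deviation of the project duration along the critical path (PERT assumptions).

te_A = (3 + 4·5 + 7)/6 = 30/6 = 5; σ²_A = ((7−3)/6)² = 0.444
te_B = (3 + 4·6 + 9)/6 = 36/6 = 6; σ²_B = ((9−3)/6)² = 1.000
te_C = (7 + 4·11 + 15)/6 = 66/6 = 11; σ²_C = ((15−7)/6)² = 1.778
te_D = (2 + 4·3 + 16)/6 = 30/6 = 5; σ²_D = ((16−2)/6)² = 5.444
te_E = (7 + 4·8 + 15)/6 = 54/6 = 9; σ²_E = ((15−7)/6)² = 1.778
te_F = (4 + 4·8 + 12)/6 = 48/6 = 8; σ²_F = ((12−4)/6)² = 1.778
te_G = (4 + 4·7 + 16)/6 = 48/6 = 8; σ²_G = ((16−4)/6)² = 4.000
te_H = (1 + 4·2 + 15)/6 = 24/6 = 4; σ²_H = ((15−1)/6)² = 5.444
te_I = (2 + 4·7 + 18)/6 = 48/6 = 8; σ²_I = ((18−2)/6)² = 7.111
te_J = (3 + 4·8 + 13)/6 = 48/6 = 8; σ²_J = ((13−3)/6)² = 2.778

Forward pass:
ES_A = 0; EF_A = 5
ES_B = 0; EF_B = 6
ES_C = 0; EF_C = 11
ES_D = 0; EF_D = 5
ES_E = max(EF_B=6, EF_D=5) = 6; EF_E = 6+9 = 15
ES_F = max(EF_A=5, EF_D=5) = 5; EF_F = 5+8 = 13
ES_G = max(EF_B=6, EF_D=5) = 6; EF_G = 6+8 = 14
ES_H = 5; EF_H = 5+4 = 9
ES_I = max(EF_D=5, EF_E=15) = 15; EF_I = 15+8 = 23
ES_J = max(EF_C=11, EF_F=13, EF_G=14, EF_H=9, EF_I=23) = 23; EF_J = 23+8 = 31
Expected project duration μ = 31 days. Critical path: B → E → I → J.

Variance along critical path = 1.000 + 1.778 + 7.111 + 2.778 = 12.667
σ = √12.667 = 3.559 days

3.56 days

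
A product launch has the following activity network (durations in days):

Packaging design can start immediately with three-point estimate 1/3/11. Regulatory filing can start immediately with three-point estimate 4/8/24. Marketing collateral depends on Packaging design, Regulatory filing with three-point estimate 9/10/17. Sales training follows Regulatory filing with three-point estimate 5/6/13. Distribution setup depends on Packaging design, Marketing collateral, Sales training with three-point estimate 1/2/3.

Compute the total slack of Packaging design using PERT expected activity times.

te_Packaging design = (1 + 4·3 + 11)/6 = 24/6 = 4
te_Regulatory filing = (4 + 4·8 + 24)/6 = 60/6 = 10
te_Marketing collateral = (9 + 4·10 + 17)/6 = 66/6 = 11
te_Sales training = (5 + 4·6 + 13)/6 = 42/6 = 7
te_Distribution setup = (1 + 4·2 + 3)/6 = 12/6 = 2

Forward pass:
ES_Packaging design = 0; EF_Packaging design = 4
ES_Regulatory filing = 0; EF_Regulatory filing = 10
ES_Marketing collateral = max(EF_Packaging design=4, EF_Regulatory filing=10) = 10; EF_Marketing collateral = 10+11 = 21
ES_Sales training = 10; EF_Sales training = 10+7 = 17
ES_Distribution setup = max(EF_Packaging design=4, EF_Marketing collateral=21, EF_Sales training=17) = 21; EF_Distribution setup = 21+2 = 23
Expected project duration μ = 23 days. Critical path: Regulatory filing → Marketing collateral → Distribution setup.

Backward pass:
LF_Distribution setup = 23; LS_Distribution setup = 23−2 = 21
LF_Sales training = LS_Distribution setup = 21; LS_Sales training = 21−7 = 14
LF_Marketing collateral = LS_Distribution setup = 21; LS_Marketing collateral = 21−11 = 10
LF_Regulatory filing = min(LS_Marketing collateral=10, LS_Sales training=14) = 10; LS_Regulatory filing = 10−10 = 0
LF_Packaging design = min(LS_Marketing collateral=10, LS_Distribution setup=21) = 10; LS_Packaging design = 10−4 = 6
Slack_Packaging design = LS_Packaging design − ES_Packaging design = 6 − 0 = 6

6 days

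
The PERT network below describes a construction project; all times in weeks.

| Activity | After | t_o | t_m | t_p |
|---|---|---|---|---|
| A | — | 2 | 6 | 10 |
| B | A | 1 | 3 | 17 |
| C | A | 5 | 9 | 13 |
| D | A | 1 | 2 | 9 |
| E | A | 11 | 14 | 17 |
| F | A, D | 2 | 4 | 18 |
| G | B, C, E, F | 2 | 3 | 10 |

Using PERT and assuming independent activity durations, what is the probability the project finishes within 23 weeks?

te_A = (2 + 4·6 + 10)/6 = 36/6 = 6; σ²_A = ((10−2)/6)² = 1.778
te_B = (1 + 4·3 + 17)/6 = 30/6 = 5; σ²_B = ((17−1)/6)² = 7.111
te_C = (5 + 4·9 + 13)/6 = 54/6 = 9; σ²_C = ((13−5)/6)² = 1.778
te_D = (1 + 4·2 + 9)/6 = 18/6 = 3; σ²_D = ((9−1)/6)² = 1.778
te_E = (11 + 4·14 + 17)/6 = 84/6 = 14; σ²_E = ((17−11)/6)² = 1.000
te_F = (2 + 4·4 + 18)/6 = 36/6 = 6; σ²_F = ((18−2)/6)² = 7.111
te_G = (2 + 4·3 + 10)/6 = 24/6 = 4; σ²_G = ((10−2)/6)² = 1.778

Forward pass:
ES_A = 0; EF_A = 6
ES_B = 6; EF_B = 6+5 = 11
ES_C = 6; EF_C = 6+9 = 15
ES_D = 6; EF_D = 6+3 = 9
ES_E = 6; EF_E = 6+14 = 20
ES_F = max(EF_A=6, EF_D=9) = 9; EF_F = 9+6 = 15
ES_G = max(EF_B=11, EF_C=15, EF_E=20, EF_F=15) = 20; EF_G = 20+4 = 24
Expected project duration μ = 24 weeks. Critical path: A → E → G.

Variance along critical path = 1.778 + 1.000 + 1.778 = 4.556; σ = √4.556 = 2.134 weeks.
Z = (23 − 24) / 2.134 = -0.469
P(T ≤ 23) = Φ(-0.469) ≈ 0.320

0.320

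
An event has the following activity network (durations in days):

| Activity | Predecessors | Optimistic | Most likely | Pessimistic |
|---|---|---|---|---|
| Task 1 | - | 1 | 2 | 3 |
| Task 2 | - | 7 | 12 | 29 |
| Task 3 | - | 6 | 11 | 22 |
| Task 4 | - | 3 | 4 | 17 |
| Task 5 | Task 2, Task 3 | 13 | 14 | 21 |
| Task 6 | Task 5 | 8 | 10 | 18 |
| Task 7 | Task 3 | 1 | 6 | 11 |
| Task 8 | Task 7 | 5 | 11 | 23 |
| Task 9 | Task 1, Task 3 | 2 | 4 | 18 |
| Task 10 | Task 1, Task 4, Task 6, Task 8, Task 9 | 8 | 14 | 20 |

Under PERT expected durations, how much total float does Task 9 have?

te_Task 1 = (1 + 4·2 + 3)/6 = 12/6 = 2
te_Task 2 = (7 + 4·12 + 29)/6 = 84/6 = 14
te_Task 3 = (6 + 4·11 + 22)/6 = 72/6 = 12
te_Task 4 = (3 + 4·4 + 17)/6 = 36/6 = 6
te_Task 5 = (13 + 4·14 + 21)/6 = 90/6 = 15
te_Task 6 = (8 + 4·10 + 18)/6 = 66/6 = 11
te_Task 7 = (1 + 4·6 + 11)/6 = 36/6 = 6
te_Task 8 = (5 + 4·11 + 23)/6 = 72/6 = 12
te_Task 9 = (2 + 4·4 + 18)/6 = 36/6 = 6
te_Task 10 = (8 + 4·14 + 20)/6 = 84/6 = 14

Forward pass:
ES_Task 1 = 0; EF_Task 1 = 2
ES_Task 2 = 0; EF_Task 2 = 14
ES_Task 3 = 0; EF_Task 3 = 12
ES_Task 4 = 0; EF_Task 4 = 6
ES_Task 5 = max(EF_Task 2=14, EF_Task 3=12) = 14; EF_Task 5 = 14+15 = 29
ES_Task 6 = 29; EF_Task 6 = 29+11 = 40
ES_Task 7 = 12; EF_Task 7 = 12+6 = 18
ES_Task 8 = 18; EF_Task 8 = 18+12 = 30
ES_Task 9 = max(EF_Task 1=2, EF_Task 3=12) = 12; EF_Task 9 = 12+6 = 18
ES_Task 10 = max(EF_Task 1=2, EF_Task 4=6, EF_Task 6=40, EF_Task 8=30, EF_Task 9=18) = 40; EF_Task 10 = 40+14 = 54
Expected project duration μ = 54 days. Critical path: Task 2 → Task 5 → Task 6 → Task 10.

Backward pass:
LF_Task 10 = 54; LS_Task 10 = 54−14 = 40
LF_Task 9 = LS_Task 10 = 40; LS_Task 9 = 40−6 = 34
LF_Task 8 = LS_Task 10 = 40; LS_Task 8 = 40−12 = 28
LF_Task 7 = LS_Task 8 = 28; LS_Task 7 = 28−6 = 22
LF_Task 6 = LS_Task 10 = 40; LS_Task 6 = 40−11 = 29
LF_Task 5 = LS_Task 6 = 29; LS_Task 5 = 29−15 = 14
LF_Task 4 = LS_Task 10 = 40; LS_Task 4 = 40−6 = 34
LF_Task 3 = min(LS_Task 5=14, LS_Task 7=22, LS_Task 9=34) = 14; LS_Task 3 = 14−12 = 2
LF_Task 2 = LS_Task 5 = 14; LS_Task 2 = 14−14 = 0
LF_Task 1 = min(LS_Task 9=34, LS_Task 10=40) = 34; LS_Task 1 = 34−2 = 32
Slack_Task 9 = LS_Task 9 − ES_Task 9 = 34 − 12 = 22

22 days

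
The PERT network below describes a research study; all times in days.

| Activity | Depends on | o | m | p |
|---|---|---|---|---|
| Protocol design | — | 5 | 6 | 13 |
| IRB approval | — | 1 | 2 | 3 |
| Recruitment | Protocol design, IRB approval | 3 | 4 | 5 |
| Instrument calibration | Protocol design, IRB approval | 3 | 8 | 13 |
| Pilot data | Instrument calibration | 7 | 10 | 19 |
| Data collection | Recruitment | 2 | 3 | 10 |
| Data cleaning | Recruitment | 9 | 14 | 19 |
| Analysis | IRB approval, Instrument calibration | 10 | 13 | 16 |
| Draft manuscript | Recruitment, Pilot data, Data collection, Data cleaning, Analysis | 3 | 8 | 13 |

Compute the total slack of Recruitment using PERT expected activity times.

te_Protocol design = (5 + 4·6 + 13)/6 = 42/6 = 7
te_IRB approval = (1 + 4·2 + 3)/6 = 12/6 = 2
te_Recruitment = (3 + 4·4 + 5)/6 = 24/6 = 4
te_Instrument calibration = (3 + 4·8 + 13)/6 = 48/6 = 8
te_Pilot data = (7 + 4·10 + 19)/6 = 66/6 = 11
te_Data collection = (2 + 4·3 + 10)/6 = 24/6 = 4
te_Data cleaning = (9 + 4·14 + 19)/6 = 84/6 = 14
te_Analysis = (10 + 4·13 + 16)/6 = 78/6 = 13
te_Draft manuscript = (3 + 4·8 + 13)/6 = 48/6 = 8

Forward pass:
ES_Protocol design = 0; EF_Protocol design = 7
ES_IRB approval = 0; EF_IRB approval = 2
ES_Recruitment = max(EF_Protocol design=7, EF_IRB approval=2) = 7; EF_Recruitment = 7+4 = 11
ES_Instrument calibration = max(EF_Protocol design=7, EF_IRB approval=2) = 7; EF_Instrument calibration = 7+8 = 15
ES_Pilot data = 15; EF_Pilot data = 15+11 = 26
ES_Data collection = 11; EF_Data collection = 11+4 = 15
ES_Data cleaning = 11; EF_Data cleaning = 11+14 = 25
ES_Analysis = max(EF_IRB approval=2, EF_Instrument calibration=15) = 15; EF_Analysis = 15+13 = 28
ES_Draft manuscript = max(EF_Recruitment=11, EF_Pilot data=26, EF_Data collection=15, EF_Data cleaning=25, EF_Analysis=28) = 28; EF_Draft manuscript = 28+8 = 36
Expected project duration μ = 36 days. Critical path: Protocol design → Instrument calibration → Analysis → Draft manuscript.

Backward pass:
LF_Draft manuscript = 36; LS_Draft manuscript = 36−8 = 28
LF_Analysis = LS_Draft manuscript = 28; LS_Analysis = 28−13 = 15
LF_Data cleaning = LS_Draft manuscript = 28; LS_Data cleaning = 28−14 = 14
LF_Data collection = LS_Draft manuscript = 28; LS_Data collection = 28−4 = 24
LF_Pilot data = LS_Draft manuscript = 28; LS_Pilot data = 28−11 = 17
LF_Instrument calibration = min(LS_Pilot data=17, LS_Analysis=15) = 15; LS_Instrument calibration = 15−8 = 7
LF_Recruitment = min(LS_Data collection=24, LS_Data cleaning=14, LS_Draft manuscript=28) = 14; LS_Recruitment = 14−4 = 10
LF_IRB approval = min(LS_Recruitment=10, LS_Instrument calibration=7, LS_Analysis=15) = 7; LS_IRB approval = 7−2 = 5
LF_Protocol design = min(LS_Recruitment=10, LS_Instrument calibration=7) = 7; LS_Protocol design = 7−7 = 0
Slack_Recruitment = LS_Recruitment − ES_Recruitment = 10 − 7 = 3

3 days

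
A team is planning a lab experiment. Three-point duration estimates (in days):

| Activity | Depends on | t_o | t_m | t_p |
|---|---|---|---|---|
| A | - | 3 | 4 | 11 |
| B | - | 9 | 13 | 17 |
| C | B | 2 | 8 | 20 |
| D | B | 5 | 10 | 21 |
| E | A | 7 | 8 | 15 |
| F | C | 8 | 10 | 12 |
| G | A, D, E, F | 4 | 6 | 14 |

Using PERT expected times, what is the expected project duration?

39 days

te_A = (3 + 4·4 + 11)/6 = 30/6 = 5
te_B = (9 + 4·13 + 17)/6 = 78/6 = 13
te_C = (2 + 4·8 + 20)/6 = 54/6 = 9
te_D = (5 + 4·10 + 21)/6 = 66/6 = 11
te_E = (7 + 4·8 + 15)/6 = 54/6 = 9
te_F = (8 + 4·10 + 12)/6 = 60/6 = 10
te_G = (4 + 4·6 + 14)/6 = 42/6 = 7

Forward pass:
ES_A = 0; EF_A = 5
ES_B = 0; EF_B = 13
ES_C = 13; EF_C = 13+9 = 22
ES_D = 13; EF_D = 13+11 = 24
ES_E = 5; EF_E = 5+9 = 14
ES_F = 22; EF_F = 22+10 = 32
ES_G = max(EF_A=5, EF_D=24, EF_E=14, EF_F=32) = 32; EF_G = 32+7 = 39
Expected project duration μ = 39 days. Critical path: B → C → F → G.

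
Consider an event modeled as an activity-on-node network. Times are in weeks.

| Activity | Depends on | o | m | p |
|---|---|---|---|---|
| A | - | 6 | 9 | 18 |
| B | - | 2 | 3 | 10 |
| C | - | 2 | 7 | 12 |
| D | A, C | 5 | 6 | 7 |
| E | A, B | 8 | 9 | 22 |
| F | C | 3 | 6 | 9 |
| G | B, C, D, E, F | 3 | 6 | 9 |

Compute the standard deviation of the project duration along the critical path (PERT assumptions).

3.23 weeks

te_A = (6 + 4·9 + 18)/6 = 60/6 = 10; σ²_A = ((18−6)/6)² = 4.000
te_B = (2 + 4·3 + 10)/6 = 24/6 = 4; σ²_B = ((10−2)/6)² = 1.778
te_C = (2 + 4·7 + 12)/6 = 42/6 = 7; σ²_C = ((12−2)/6)² = 2.778
te_D = (5 + 4·6 + 7)/6 = 36/6 = 6; σ²_D = ((7−5)/6)² = 0.111
te_E = (8 + 4·9 + 22)/6 = 66/6 = 11; σ²_E = ((22−8)/6)² = 5.444
te_F = (3 + 4·6 + 9)/6 = 36/6 = 6; σ²_F = ((9−3)/6)² = 1.000
te_G = (3 + 4·6 + 9)/6 = 36/6 = 6; σ²_G = ((9−3)/6)² = 1.000

Forward pass:
ES_A = 0; EF_A = 10
ES_B = 0; EF_B = 4
ES_C = 0; EF_C = 7
ES_D = max(EF_A=10, EF_C=7) = 10; EF_D = 10+6 = 16
ES_E = max(EF_A=10, EF_B=4) = 10; EF_E = 10+11 = 21
ES_F = 7; EF_F = 7+6 = 13
ES_G = max(EF_B=4, EF_C=7, EF_D=16, EF_E=21, EF_F=13) = 21; EF_G = 21+6 = 27
Expected project duration μ = 27 weeks. Critical path: A → E → G.

Variance along critical path = 4.000 + 5.444 + 1.000 = 10.444
σ = √10.444 = 3.232 weeks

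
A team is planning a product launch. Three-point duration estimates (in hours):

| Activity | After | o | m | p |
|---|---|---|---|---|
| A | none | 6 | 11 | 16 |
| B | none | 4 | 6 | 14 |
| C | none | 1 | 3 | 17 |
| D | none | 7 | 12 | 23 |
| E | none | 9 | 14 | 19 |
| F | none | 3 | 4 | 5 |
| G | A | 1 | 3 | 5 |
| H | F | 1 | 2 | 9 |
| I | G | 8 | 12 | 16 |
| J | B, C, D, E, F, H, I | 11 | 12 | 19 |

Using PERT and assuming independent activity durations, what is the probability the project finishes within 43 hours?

0.938

te_A = (6 + 4·11 + 16)/6 = 66/6 = 11; σ²_A = ((16−6)/6)² = 2.778
te_B = (4 + 4·6 + 14)/6 = 42/6 = 7; σ²_B = ((14−4)/6)² = 2.778
te_C = (1 + 4·3 + 17)/6 = 30/6 = 5; σ²_C = ((17−1)/6)² = 7.111
te_D = (7 + 4·12 + 23)/6 = 78/6 = 13; σ²_D = ((23−7)/6)² = 7.111
te_E = (9 + 4·14 + 19)/6 = 84/6 = 14; σ²_E = ((19−9)/6)² = 2.778
te_F = (3 + 4·4 + 5)/6 = 24/6 = 4; σ²_F = ((5−3)/6)² = 0.111
te_G = (1 + 4·3 + 5)/6 = 18/6 = 3; σ²_G = ((5−1)/6)² = 0.444
te_H = (1 + 4·2 + 9)/6 = 18/6 = 3; σ²_H = ((9−1)/6)² = 1.778
te_I = (8 + 4·12 + 16)/6 = 72/6 = 12; σ²_I = ((16−8)/6)² = 1.778
te_J = (11 + 4·12 + 19)/6 = 78/6 = 13; σ²_J = ((19−11)/6)² = 1.778

Forward pass:
ES_A = 0; EF_A = 11
ES_B = 0; EF_B = 7
ES_C = 0; EF_C = 5
ES_D = 0; EF_D = 13
ES_E = 0; EF_E = 14
ES_F = 0; EF_F = 4
ES_G = 11; EF_G = 11+3 = 14
ES_H = 4; EF_H = 4+3 = 7
ES_I = 14; EF_I = 14+12 = 26
ES_J = max(EF_B=7, EF_C=5, EF_D=13, EF_E=14, EF_F=4, EF_H=7, EF_I=26) = 26; EF_J = 26+13 = 39
Expected project duration μ = 39 hours. Critical path: A → G → I → J.

Variance along critical path = 2.778 + 0.444 + 1.778 + 1.778 = 6.778; σ = √6.778 = 2.603 hours.
Z = (43 − 39) / 2.603 = 1.536
P(T ≤ 43) = Φ(1.536) ≈ 0.938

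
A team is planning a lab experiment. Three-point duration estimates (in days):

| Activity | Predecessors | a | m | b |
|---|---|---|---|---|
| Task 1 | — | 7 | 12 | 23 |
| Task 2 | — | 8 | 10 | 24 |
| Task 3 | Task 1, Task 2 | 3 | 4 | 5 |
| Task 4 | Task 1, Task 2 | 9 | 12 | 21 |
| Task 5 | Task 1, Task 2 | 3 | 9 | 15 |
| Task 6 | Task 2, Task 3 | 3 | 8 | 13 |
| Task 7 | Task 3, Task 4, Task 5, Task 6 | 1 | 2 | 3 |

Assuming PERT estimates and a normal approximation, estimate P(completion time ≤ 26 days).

0.275

te_Task 1 = (7 + 4·12 + 23)/6 = 78/6 = 13; σ²_Task 1 = ((23−7)/6)² = 7.111
te_Task 2 = (8 + 4·10 + 24)/6 = 72/6 = 12; σ²_Task 2 = ((24−8)/6)² = 7.111
te_Task 3 = (3 + 4·4 + 5)/6 = 24/6 = 4; σ²_Task 3 = ((5−3)/6)² = 0.111
te_Task 4 = (9 + 4·12 + 21)/6 = 78/6 = 13; σ²_Task 4 = ((21−9)/6)² = 4.000
te_Task 5 = (3 + 4·9 + 15)/6 = 54/6 = 9; σ²_Task 5 = ((15−3)/6)² = 4.000
te_Task 6 = (3 + 4·8 + 13)/6 = 48/6 = 8; σ²_Task 6 = ((13−3)/6)² = 2.778
te_Task 7 = (1 + 4·2 + 3)/6 = 12/6 = 2; σ²_Task 7 = ((3−1)/6)² = 0.111

Forward pass:
ES_Task 1 = 0; EF_Task 1 = 13
ES_Task 2 = 0; EF_Task 2 = 12
ES_Task 3 = max(EF_Task 1=13, EF_Task 2=12) = 13; EF_Task 3 = 13+4 = 17
ES_Task 4 = max(EF_Task 1=13, EF_Task 2=12) = 13; EF_Task 4 = 13+13 = 26
ES_Task 5 = max(EF_Task 1=13, EF_Task 2=12) = 13; EF_Task 5 = 13+9 = 22
ES_Task 6 = max(EF_Task 2=12, EF_Task 3=17) = 17; EF_Task 6 = 17+8 = 25
ES_Task 7 = max(EF_Task 3=17, EF_Task 4=26, EF_Task 5=22, EF_Task 6=25) = 26; EF_Task 7 = 26+2 = 28
Expected project duration μ = 28 days. Critical path: Task 1 → Task 4 → Task 7.

Variance along critical path = 7.111 + 4.000 + 0.111 = 11.222; σ = √11.222 = 3.350 days.
Z = (26 − 28) / 3.350 = -0.597
P(T ≤ 26) = Φ(-0.597) ≈ 0.275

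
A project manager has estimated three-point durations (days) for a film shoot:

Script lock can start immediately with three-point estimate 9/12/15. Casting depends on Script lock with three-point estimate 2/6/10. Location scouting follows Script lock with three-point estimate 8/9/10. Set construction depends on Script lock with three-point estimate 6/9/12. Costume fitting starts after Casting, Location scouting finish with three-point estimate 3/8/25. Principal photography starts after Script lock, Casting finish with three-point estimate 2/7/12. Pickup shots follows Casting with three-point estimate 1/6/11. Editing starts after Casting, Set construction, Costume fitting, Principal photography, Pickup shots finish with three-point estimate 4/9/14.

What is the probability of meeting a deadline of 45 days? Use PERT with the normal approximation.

0.885

te_Script lock = (9 + 4·12 + 15)/6 = 72/6 = 12; σ²_Script lock = ((15−9)/6)² = 1.000
te_Casting = (2 + 4·6 + 10)/6 = 36/6 = 6; σ²_Casting = ((10−2)/6)² = 1.778
te_Location scouting = (8 + 4·9 + 10)/6 = 54/6 = 9; σ²_Location scouting = ((10−8)/6)² = 0.111
te_Set construction = (6 + 4·9 + 12)/6 = 54/6 = 9; σ²_Set construction = ((12−6)/6)² = 1.000
te_Costume fitting = (3 + 4·8 + 25)/6 = 60/6 = 10; σ²_Costume fitting = ((25−3)/6)² = 13.444
te_Principal photography = (2 + 4·7 + 12)/6 = 42/6 = 7; σ²_Principal photography = ((12−2)/6)² = 2.778
te_Pickup shots = (1 + 4·6 + 11)/6 = 36/6 = 6; σ²_Pickup shots = ((11−1)/6)² = 2.778
te_Editing = (4 + 4·9 + 14)/6 = 54/6 = 9; σ²_Editing = ((14−4)/6)² = 2.778

Forward pass:
ES_Script lock = 0; EF_Script lock = 12
ES_Casting = 12; EF_Casting = 12+6 = 18
ES_Location scouting = 12; EF_Location scouting = 12+9 = 21
ES_Set construction = 12; EF_Set construction = 12+9 = 21
ES_Costume fitting = max(EF_Casting=18, EF_Location scouting=21) = 21; EF_Costume fitting = 21+10 = 31
ES_Principal photography = max(EF_Script lock=12, EF_Casting=18) = 18; EF_Principal photography = 18+7 = 25
ES_Pickup shots = 18; EF_Pickup shots = 18+6 = 24
ES_Editing = max(EF_Casting=18, EF_Set construction=21, EF_Costume fitting=31, EF_Principal photography=25, EF_Pickup shots=24) = 31; EF_Editing = 31+9 = 40
Expected project duration μ = 40 days. Critical path: Script lock → Location scouting → Costume fitting → Editing.

Variance along critical path = 1.000 + 0.111 + 13.444 + 2.778 = 17.333; σ = √17.333 = 4.163 days.
Z = (45 − 40) / 4.163 = 1.201
P(T ≤ 45) = Φ(1.201) ≈ 0.885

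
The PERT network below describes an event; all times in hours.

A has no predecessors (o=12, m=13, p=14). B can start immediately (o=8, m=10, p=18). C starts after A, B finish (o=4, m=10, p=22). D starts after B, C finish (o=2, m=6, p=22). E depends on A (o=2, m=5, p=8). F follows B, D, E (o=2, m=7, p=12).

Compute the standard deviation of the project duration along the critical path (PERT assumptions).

4.80 hours

te_A = (12 + 4·13 + 14)/6 = 78/6 = 13; σ²_A = ((14−12)/6)² = 0.111
te_B = (8 + 4·10 + 18)/6 = 66/6 = 11; σ²_B = ((18−8)/6)² = 2.778
te_C = (4 + 4·10 + 22)/6 = 66/6 = 11; σ²_C = ((22−4)/6)² = 9.000
te_D = (2 + 4·6 + 22)/6 = 48/6 = 8; σ²_D = ((22−2)/6)² = 11.111
te_E = (2 + 4·5 + 8)/6 = 30/6 = 5; σ²_E = ((8−2)/6)² = 1.000
te_F = (2 + 4·7 + 12)/6 = 42/6 = 7; σ²_F = ((12−2)/6)² = 2.778

Forward pass:
ES_A = 0; EF_A = 13
ES_B = 0; EF_B = 11
ES_C = max(EF_A=13, EF_B=11) = 13; EF_C = 13+11 = 24
ES_D = max(EF_B=11, EF_C=24) = 24; EF_D = 24+8 = 32
ES_E = 13; EF_E = 13+5 = 18
ES_F = max(EF_B=11, EF_D=32, EF_E=18) = 32; EF_F = 32+7 = 39
Expected project duration μ = 39 hours. Critical path: A → C → D → F.

Variance along critical path = 0.111 + 9.000 + 11.111 + 2.778 = 23.000
σ = √23.000 = 4.796 hours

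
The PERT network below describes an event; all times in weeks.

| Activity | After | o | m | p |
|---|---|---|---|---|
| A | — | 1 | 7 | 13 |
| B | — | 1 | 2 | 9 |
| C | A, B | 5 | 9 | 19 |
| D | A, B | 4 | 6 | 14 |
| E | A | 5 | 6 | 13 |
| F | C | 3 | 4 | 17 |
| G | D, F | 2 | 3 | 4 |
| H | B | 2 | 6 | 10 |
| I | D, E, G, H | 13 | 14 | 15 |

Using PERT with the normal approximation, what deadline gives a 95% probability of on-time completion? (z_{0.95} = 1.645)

te_A = (1 + 4·7 + 13)/6 = 42/6 = 7; σ²_A = ((13−1)/6)² = 4.000
te_B = (1 + 4·2 + 9)/6 = 18/6 = 3; σ²_B = ((9−1)/6)² = 1.778
te_C = (5 + 4·9 + 19)/6 = 60/6 = 10; σ²_C = ((19−5)/6)² = 5.444
te_D = (4 + 4·6 + 14)/6 = 42/6 = 7; σ²_D = ((14−4)/6)² = 2.778
te_E = (5 + 4·6 + 13)/6 = 42/6 = 7; σ²_E = ((13−5)/6)² = 1.778
te_F = (3 + 4·4 + 17)/6 = 36/6 = 6; σ²_F = ((17−3)/6)² = 5.444
te_G = (2 + 4·3 + 4)/6 = 18/6 = 3; σ²_G = ((4−2)/6)² = 0.111
te_H = (2 + 4·6 + 10)/6 = 36/6 = 6; σ²_H = ((10−2)/6)² = 1.778
te_I = (13 + 4·14 + 15)/6 = 84/6 = 14; σ²_I = ((15−13)/6)² = 0.111

Forward pass:
ES_A = 0; EF_A = 7
ES_B = 0; EF_B = 3
ES_C = max(EF_A=7, EF_B=3) = 7; EF_C = 7+10 = 17
ES_D = max(EF_A=7, EF_B=3) = 7; EF_D = 7+7 = 14
ES_E = 7; EF_E = 7+7 = 14
ES_F = 17; EF_F = 17+6 = 23
ES_G = max(EF_D=14, EF_F=23) = 23; EF_G = 23+3 = 26
ES_H = 3; EF_H = 3+6 = 9
ES_I = max(EF_D=14, EF_E=14, EF_G=26, EF_H=9) = 26; EF_I = 26+14 = 40
Expected project duration μ = 40 weeks. Critical path: A → C → F → G → I.

Variance along critical path = 4.000 + 5.444 + 5.444 + 0.111 + 0.111 = 15.111; σ = 3.887 weeks.
D = μ + z·σ = 40 + 1.645·3.887 = 46.4 weeks

46.4 weeks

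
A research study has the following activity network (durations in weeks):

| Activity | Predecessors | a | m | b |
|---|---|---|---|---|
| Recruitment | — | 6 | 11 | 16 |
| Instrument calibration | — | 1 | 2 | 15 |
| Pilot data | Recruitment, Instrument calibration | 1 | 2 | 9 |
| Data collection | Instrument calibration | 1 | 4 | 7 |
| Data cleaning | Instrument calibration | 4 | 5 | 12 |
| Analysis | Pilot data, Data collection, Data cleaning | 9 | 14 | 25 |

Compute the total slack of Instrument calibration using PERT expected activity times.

4 weeks

te_Recruitment = (6 + 4·11 + 16)/6 = 66/6 = 11
te_Instrument calibration = (1 + 4·2 + 15)/6 = 24/6 = 4
te_Pilot data = (1 + 4·2 + 9)/6 = 18/6 = 3
te_Data collection = (1 + 4·4 + 7)/6 = 24/6 = 4
te_Data cleaning = (4 + 4·5 + 12)/6 = 36/6 = 6
te_Analysis = (9 + 4·14 + 25)/6 = 90/6 = 15

Forward pass:
ES_Recruitment = 0; EF_Recruitment = 11
ES_Instrument calibration = 0; EF_Instrument calibration = 4
ES_Pilot data = max(EF_Recruitment=11, EF_Instrument calibration=4) = 11; EF_Pilot data = 11+3 = 14
ES_Data collection = 4; EF_Data collection = 4+4 = 8
ES_Data cleaning = 4; EF_Data cleaning = 4+6 = 10
ES_Analysis = max(EF_Pilot data=14, EF_Data collection=8, EF_Data cleaning=10) = 14; EF_Analysis = 14+15 = 29
Expected project duration μ = 29 weeks. Critical path: Recruitment → Pilot data → Analysis.

Backward pass:
LF_Analysis = 29; LS_Analysis = 29−15 = 14
LF_Data cleaning = LS_Analysis = 14; LS_Data cleaning = 14−6 = 8
LF_Data collection = LS_Analysis = 14; LS_Data collection = 14−4 = 10
LF_Pilot data = LS_Analysis = 14; LS_Pilot data = 14−3 = 11
LF_Instrument calibration = min(LS_Pilot data=11, LS_Data collection=10, LS_Data cleaning=8) = 8; LS_Instrument calibration = 8−4 = 4
LF_Recruitment = LS_Pilot data = 11; LS_Recruitment = 11−11 = 0
Slack_Instrument calibration = LS_Instrument calibration − ES_Instrument calibration = 4 − 0 = 4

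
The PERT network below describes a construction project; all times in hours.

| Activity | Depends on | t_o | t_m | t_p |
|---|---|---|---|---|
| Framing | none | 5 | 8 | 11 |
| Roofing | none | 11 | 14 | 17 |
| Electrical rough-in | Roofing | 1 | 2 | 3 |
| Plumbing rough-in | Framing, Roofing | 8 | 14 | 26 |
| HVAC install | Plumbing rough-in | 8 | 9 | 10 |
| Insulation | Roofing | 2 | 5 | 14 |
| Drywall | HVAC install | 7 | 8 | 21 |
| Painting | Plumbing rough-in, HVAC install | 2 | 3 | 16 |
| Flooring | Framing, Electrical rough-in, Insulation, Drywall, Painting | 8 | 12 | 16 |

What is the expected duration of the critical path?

te_Framing = (5 + 4·8 + 11)/6 = 48/6 = 8
te_Roofing = (11 + 4·14 + 17)/6 = 84/6 = 14
te_Electrical rough-in = (1 + 4·2 + 3)/6 = 12/6 = 2
te_Plumbing rough-in = (8 + 4·14 + 26)/6 = 90/6 = 15
te_HVAC install = (8 + 4·9 + 10)/6 = 54/6 = 9
te_Insulation = (2 + 4·5 + 14)/6 = 36/6 = 6
te_Drywall = (7 + 4·8 + 21)/6 = 60/6 = 10
te_Painting = (2 + 4·3 + 16)/6 = 30/6 = 5
te_Flooring = (8 + 4·12 + 16)/6 = 72/6 = 12

Forward pass:
ES_Framing = 0; EF_Framing = 8
ES_Roofing = 0; EF_Roofing = 14
ES_Electrical rough-in = 14; EF_Electrical rough-in = 14+2 = 16
ES_Plumbing rough-in = max(EF_Framing=8, EF_Roofing=14) = 14; EF_Plumbing rough-in = 14+15 = 29
ES_HVAC install = 29; EF_HVAC install = 29+9 = 38
ES_Insulation = 14; EF_Insulation = 14+6 = 20
ES_Drywall = 38; EF_Drywall = 38+10 = 48
ES_Painting = max(EF_Plumbing rough-in=29, EF_HVAC install=38) = 38; EF_Painting = 38+5 = 43
ES_Flooring = max(EF_Framing=8, EF_Electrical rough-in=16, EF_Insulation=20, EF_Drywall=48, EF_Painting=43) = 48; EF_Flooring = 48+12 = 60
Expected project duration μ = 60 hours. Critical path: Roofing → Plumbing rough-in → HVAC install → Drywall → Flooring.

60 hours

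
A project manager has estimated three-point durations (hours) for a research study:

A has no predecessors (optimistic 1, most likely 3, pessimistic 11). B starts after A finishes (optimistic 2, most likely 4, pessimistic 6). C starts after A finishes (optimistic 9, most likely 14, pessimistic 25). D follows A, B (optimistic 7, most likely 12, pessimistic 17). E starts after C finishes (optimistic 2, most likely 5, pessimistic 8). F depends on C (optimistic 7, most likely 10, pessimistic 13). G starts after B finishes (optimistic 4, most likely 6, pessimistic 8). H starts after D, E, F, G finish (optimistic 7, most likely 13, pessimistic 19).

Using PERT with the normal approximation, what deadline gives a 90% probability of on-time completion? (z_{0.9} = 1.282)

te_A = (1 + 4·3 + 11)/6 = 24/6 = 4; σ²_A = ((11−1)/6)² = 2.778
te_B = (2 + 4·4 + 6)/6 = 24/6 = 4; σ²_B = ((6−2)/6)² = 0.444
te_C = (9 + 4·14 + 25)/6 = 90/6 = 15; σ²_C = ((25−9)/6)² = 7.111
te_D = (7 + 4·12 + 17)/6 = 72/6 = 12; σ²_D = ((17−7)/6)² = 2.778
te_E = (2 + 4·5 + 8)/6 = 30/6 = 5; σ²_E = ((8−2)/6)² = 1.000
te_F = (7 + 4·10 + 13)/6 = 60/6 = 10; σ²_F = ((13−7)/6)² = 1.000
te_G = (4 + 4·6 + 8)/6 = 36/6 = 6; σ²_G = ((8−4)/6)² = 0.444
te_H = (7 + 4·13 + 19)/6 = 78/6 = 13; σ²_H = ((19−7)/6)² = 4.000

Forward pass:
ES_A = 0; EF_A = 4
ES_B = 4; EF_B = 4+4 = 8
ES_C = 4; EF_C = 4+15 = 19
ES_D = max(EF_A=4, EF_B=8) = 8; EF_D = 8+12 = 20
ES_E = 19; EF_E = 19+5 = 24
ES_F = 19; EF_F = 19+10 = 29
ES_G = 8; EF_G = 8+6 = 14
ES_H = max(EF_D=20, EF_E=24, EF_F=29, EF_G=14) = 29; EF_H = 29+13 = 42
Expected project duration μ = 42 hours. Critical path: A → C → F → H.

Variance along critical path = 2.778 + 7.111 + 1.000 + 4.000 = 14.889; σ = 3.859 hours.
D = μ + z·σ = 42 + 1.282·3.859 = 46.9 hours

46.9 hours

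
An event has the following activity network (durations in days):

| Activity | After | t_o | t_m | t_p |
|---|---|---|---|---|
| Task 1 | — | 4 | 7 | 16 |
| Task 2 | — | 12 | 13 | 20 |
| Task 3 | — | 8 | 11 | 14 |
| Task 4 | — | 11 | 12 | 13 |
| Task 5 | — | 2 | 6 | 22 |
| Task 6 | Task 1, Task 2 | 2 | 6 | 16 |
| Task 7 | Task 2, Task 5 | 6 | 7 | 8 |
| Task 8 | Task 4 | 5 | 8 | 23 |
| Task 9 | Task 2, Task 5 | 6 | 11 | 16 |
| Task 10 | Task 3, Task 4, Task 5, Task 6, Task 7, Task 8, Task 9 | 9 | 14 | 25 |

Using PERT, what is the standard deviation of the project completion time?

te_Task 1 = (4 + 4·7 + 16)/6 = 48/6 = 8; σ²_Task 1 = ((16−4)/6)² = 4.000
te_Task 2 = (12 + 4·13 + 20)/6 = 84/6 = 14; σ²_Task 2 = ((20−12)/6)² = 1.778
te_Task 3 = (8 + 4·11 + 14)/6 = 66/6 = 11; σ²_Task 3 = ((14−8)/6)² = 1.000
te_Task 4 = (11 + 4·12 + 13)/6 = 72/6 = 12; σ²_Task 4 = ((13−11)/6)² = 0.111
te_Task 5 = (2 + 4·6 + 22)/6 = 48/6 = 8; σ²_Task 5 = ((22−2)/6)² = 11.111
te_Task 6 = (2 + 4·6 + 16)/6 = 42/6 = 7; σ²_Task 6 = ((16−2)/6)² = 5.444
te_Task 7 = (6 + 4·7 + 8)/6 = 42/6 = 7; σ²_Task 7 = ((8−6)/6)² = 0.111
te_Task 8 = (5 + 4·8 + 23)/6 = 60/6 = 10; σ²_Task 8 = ((23−5)/6)² = 9.000
te_Task 9 = (6 + 4·11 + 16)/6 = 66/6 = 11; σ²_Task 9 = ((16−6)/6)² = 2.778
te_Task 10 = (9 + 4·14 + 25)/6 = 90/6 = 15; σ²_Task 10 = ((25−9)/6)² = 7.111

Forward pass:
ES_Task 1 = 0; EF_Task 1 = 8
ES_Task 2 = 0; EF_Task 2 = 14
ES_Task 3 = 0; EF_Task 3 = 11
ES_Task 4 = 0; EF_Task 4 = 12
ES_Task 5 = 0; EF_Task 5 = 8
ES_Task 6 = max(EF_Task 1=8, EF_Task 2=14) = 14; EF_Task 6 = 14+7 = 21
ES_Task 7 = max(EF_Task 2=14, EF_Task 5=8) = 14; EF_Task 7 = 14+7 = 21
ES_Task 8 = 12; EF_Task 8 = 12+10 = 22
ES_Task 9 = max(EF_Task 2=14, EF_Task 5=8) = 14; EF_Task 9 = 14+11 = 25
ES_Task 10 = max(EF_Task 3=11, EF_Task 4=12, EF_Task 5=8, EF_Task 6=21, EF_Task 7=21, EF_Task 8=22, EF_Task 9=25) = 25; EF_Task 10 = 25+15 = 40
Expected project duration μ = 40 days. Critical path: Task 2 → Task 9 → Task 10.

Variance along critical path = 1.778 + 2.778 + 7.111 = 11.667
σ = √11.667 = 3.416 days

3.42 days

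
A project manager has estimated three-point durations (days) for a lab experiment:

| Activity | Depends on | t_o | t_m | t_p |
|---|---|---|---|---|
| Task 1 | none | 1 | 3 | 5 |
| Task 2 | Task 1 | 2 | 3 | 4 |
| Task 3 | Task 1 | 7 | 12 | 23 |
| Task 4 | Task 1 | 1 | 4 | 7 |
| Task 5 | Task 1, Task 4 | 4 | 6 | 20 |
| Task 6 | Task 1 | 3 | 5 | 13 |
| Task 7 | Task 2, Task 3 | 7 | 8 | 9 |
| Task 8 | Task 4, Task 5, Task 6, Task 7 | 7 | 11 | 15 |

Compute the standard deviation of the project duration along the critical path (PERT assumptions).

3.07 days

te_Task 1 = (1 + 4·3 + 5)/6 = 18/6 = 3; σ²_Task 1 = ((5−1)/6)² = 0.444
te_Task 2 = (2 + 4·3 + 4)/6 = 18/6 = 3; σ²_Task 2 = ((4−2)/6)² = 0.111
te_Task 3 = (7 + 4·12 + 23)/6 = 78/6 = 13; σ²_Task 3 = ((23−7)/6)² = 7.111
te_Task 4 = (1 + 4·4 + 7)/6 = 24/6 = 4; σ²_Task 4 = ((7−1)/6)² = 1.000
te_Task 5 = (4 + 4·6 + 20)/6 = 48/6 = 8; σ²_Task 5 = ((20−4)/6)² = 7.111
te_Task 6 = (3 + 4·5 + 13)/6 = 36/6 = 6; σ²_Task 6 = ((13−3)/6)² = 2.778
te_Task 7 = (7 + 4·8 + 9)/6 = 48/6 = 8; σ²_Task 7 = ((9−7)/6)² = 0.111
te_Task 8 = (7 + 4·11 + 15)/6 = 66/6 = 11; σ²_Task 8 = ((15−7)/6)² = 1.778

Forward pass:
ES_Task 1 = 0; EF_Task 1 = 3
ES_Task 2 = 3; EF_Task 2 = 3+3 = 6
ES_Task 3 = 3; EF_Task 3 = 3+13 = 16
ES_Task 4 = 3; EF_Task 4 = 3+4 = 7
ES_Task 5 = max(EF_Task 1=3, EF_Task 4=7) = 7; EF_Task 5 = 7+8 = 15
ES_Task 6 = 3; EF_Task 6 = 3+6 = 9
ES_Task 7 = max(EF_Task 2=6, EF_Task 3=16) = 16; EF_Task 7 = 16+8 = 24
ES_Task 8 = max(EF_Task 4=7, EF_Task 5=15, EF_Task 6=9, EF_Task 7=24) = 24; EF_Task 8 = 24+11 = 35
Expected project duration μ = 35 days. Critical path: Task 1 → Task 3 → Task 7 → Task 8.

Variance along critical path = 0.444 + 7.111 + 0.111 + 1.778 = 9.444
σ = √9.444 = 3.073 days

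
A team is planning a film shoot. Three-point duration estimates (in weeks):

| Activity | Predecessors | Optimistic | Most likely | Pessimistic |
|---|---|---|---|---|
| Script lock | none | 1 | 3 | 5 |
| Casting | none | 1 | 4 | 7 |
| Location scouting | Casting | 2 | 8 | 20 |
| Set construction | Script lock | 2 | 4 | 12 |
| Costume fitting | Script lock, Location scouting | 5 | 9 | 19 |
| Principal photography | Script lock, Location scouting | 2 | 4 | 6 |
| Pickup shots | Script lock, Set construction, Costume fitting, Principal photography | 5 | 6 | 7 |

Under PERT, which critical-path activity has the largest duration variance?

te_Script lock = (1 + 4·3 + 5)/6 = 18/6 = 3; σ²_Script lock = ((5−1)/6)² = 0.444
te_Casting = (1 + 4·4 + 7)/6 = 24/6 = 4; σ²_Casting = ((7−1)/6)² = 1.000
te_Location scouting = (2 + 4·8 + 20)/6 = 54/6 = 9; σ²_Location scouting = ((20−2)/6)² = 9.000
te_Set construction = (2 + 4·4 + 12)/6 = 30/6 = 5; σ²_Set construction = ((12−2)/6)² = 2.778
te_Costume fitting = (5 + 4·9 + 19)/6 = 60/6 = 10; σ²_Costume fitting = ((19−5)/6)² = 5.444
te_Principal photography = (2 + 4·4 + 6)/6 = 24/6 = 4; σ²_Principal photography = ((6−2)/6)² = 0.444
te_Pickup shots = (5 + 4·6 + 7)/6 = 36/6 = 6; σ²_Pickup shots = ((7−5)/6)² = 0.111

Forward pass:
ES_Script lock = 0; EF_Script lock = 3
ES_Casting = 0; EF_Casting = 4
ES_Location scouting = 4; EF_Location scouting = 4+9 = 13
ES_Set construction = 3; EF_Set construction = 3+5 = 8
ES_Costume fitting = max(EF_Script lock=3, EF_Location scouting=13) = 13; EF_Costume fitting = 13+10 = 23
ES_Principal photography = max(EF_Script lock=3, EF_Location scouting=13) = 13; EF_Principal photography = 13+4 = 17
ES_Pickup shots = max(EF_Script lock=3, EF_Set construction=8, EF_Costume fitting=23, EF_Principal photography=17) = 23; EF_Pickup shots = 23+6 = 29
Expected project duration μ = 29 weeks. Critical path: Casting → Location scouting → Costume fitting → Pickup shots.

Variances on critical path: σ²_Casting=1.000, σ²_Location scouting=9.000, σ²_Costume fitting=5.444, σ²_Pickup shots=0.111.
Largest is σ²_Location scouting = 9.000.

Location scouting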